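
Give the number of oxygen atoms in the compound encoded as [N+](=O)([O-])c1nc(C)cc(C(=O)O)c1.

4

The symbol for oxygen appears 4 times in the SMILES.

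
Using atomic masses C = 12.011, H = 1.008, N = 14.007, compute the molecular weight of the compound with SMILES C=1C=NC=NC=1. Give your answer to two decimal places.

80.09

Molecular formula: C4H4N2.
M = 4×12.011 + 4×1.008 + 2×14.007 = 80.09 g/mol.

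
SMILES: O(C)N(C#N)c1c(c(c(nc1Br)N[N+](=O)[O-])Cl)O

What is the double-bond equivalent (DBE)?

Molecular formula from the SMILES: C7H5BrClN5O4.
DoU = (2C + 2 + N − H − X)/2 = (2·7 + 2 + 5 − 5 − 2)/2 = 14/2 = 7.
(Structurally: 1 ring(s) + 6 π bond(s) = 7.)

7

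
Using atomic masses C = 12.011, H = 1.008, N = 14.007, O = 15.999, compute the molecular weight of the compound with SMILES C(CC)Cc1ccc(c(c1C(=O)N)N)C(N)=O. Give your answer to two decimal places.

Molecular formula: C12H17N3O2.
M = 12×12.011 + 17×1.008 + 3×14.007 + 2×15.999 = 235.29 g/mol.

235.29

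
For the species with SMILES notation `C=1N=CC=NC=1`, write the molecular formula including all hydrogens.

C4H4N2

Heavy atoms from the SMILES: 4 C, 2 N.
Implicit hydrogens by atom environment:
  4 × C (aromatic): 1 H each → 4
  2 × N (aromatic): no H
  Total hydrogens = 4.
Molecular formula: C4H4N2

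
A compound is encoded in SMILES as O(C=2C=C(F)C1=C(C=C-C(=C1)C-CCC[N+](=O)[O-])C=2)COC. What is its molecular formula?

Heavy atoms from the SMILES: 16 C, 1 F, 1 N, 4 O.
Implicit hydrogens by atom environment:
  5 × C: 2 H each → 10
  5 × C (aromatic): 1 H each → 5
  5 × C (aromatic): no H
  3 × O: no H
  1 × C: 3 H
  1 × F: no H
  1 × N (charge +1): no H
  1 × O (charge -1): no H
  Total hydrogens = 18.
Molecular formula: C16H18FNO4

C16H18FNO4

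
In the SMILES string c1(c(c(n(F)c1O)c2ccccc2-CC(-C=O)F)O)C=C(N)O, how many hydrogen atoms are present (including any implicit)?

Hydrogens are implicit in SMILES; fill each atom to its normal valence:
  6 × C (aromatic): no H
  4 × C (aromatic): 1 H each → 4
  3 × C: 1 H each → 3
  3 × O: 1 H each → 3
  2 × F: no H
  1 × C: 2 H
  1 × C: no H
  1 × N: 2 H
  1 × N (aromatic): no H
  1 × O: no H
  Total hydrogens = 14.

14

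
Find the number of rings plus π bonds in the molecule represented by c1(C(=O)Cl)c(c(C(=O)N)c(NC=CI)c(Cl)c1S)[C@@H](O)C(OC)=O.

8

Molecular formula from the SMILES: C13H11Cl2IN2O5S.
DoU = (2C + 2 + N − H − X)/2 = (2·13 + 2 + 2 − 11 − 3)/2 = 16/2 = 8.
(Structurally: 1 ring(s) + 7 π bond(s) = 8.)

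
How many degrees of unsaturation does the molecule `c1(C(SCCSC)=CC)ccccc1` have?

5

Molecular formula from the SMILES: C12H16S2.
DoU = (2C + 2 + N − H − X)/2 = (2·12 + 2 + 0 − 16 − 0)/2 = 10/2 = 5.
(Structurally: 1 ring(s) + 4 π bond(s) = 5.)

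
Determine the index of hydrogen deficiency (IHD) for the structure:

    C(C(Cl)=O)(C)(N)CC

1

Molecular formula from the SMILES: C5H10ClNO.
DoU = (2C + 2 + N − H − X)/2 = (2·5 + 2 + 1 − 10 − 1)/2 = 2/2 = 1.
(Structurally: 0 ring(s) + 1 π bond(s) = 1.)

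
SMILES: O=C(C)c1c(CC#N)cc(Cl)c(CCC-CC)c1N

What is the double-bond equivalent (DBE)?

7

Molecular formula from the SMILES: C15H19ClN2O.
DoU = (2C + 2 + N − H − X)/2 = (2·15 + 2 + 2 − 19 − 1)/2 = 14/2 = 7.
(Structurally: 1 ring(s) + 6 π bond(s) = 7.)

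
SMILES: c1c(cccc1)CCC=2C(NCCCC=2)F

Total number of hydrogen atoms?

18

Hydrogens are implicit in SMILES; fill each atom to its normal valence:
  5 × C: 2 H each → 10
  5 × C (aromatic): 1 H each → 5
  2 × C: 1 H each → 2
  1 × C: no H
  1 × C (aromatic): no H
  1 × F: no H
  1 × N: 1 H
  Total hydrogens = 18.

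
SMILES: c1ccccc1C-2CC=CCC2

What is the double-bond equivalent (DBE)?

6

Molecular formula from the SMILES: C12H14.
DoU = (2C + 2 + N − H − X)/2 = (2·12 + 2 + 0 − 14 − 0)/2 = 12/2 = 6.
(Structurally: 2 ring(s) + 4 π bond(s) = 6.)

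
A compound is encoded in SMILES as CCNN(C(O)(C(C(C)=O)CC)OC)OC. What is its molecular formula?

C10H22N2O4

Heavy atoms from the SMILES: 10 C, 2 N, 4 O.
Implicit hydrogens by atom environment:
  5 × C: 3 H each → 15
  3 × O: no H
  2 × C: 2 H each → 4
  2 × C: no H
  1 × C: 1 H
  1 × N: 1 H
  1 × N: no H
  1 × O: 1 H
  Total hydrogens = 22.
Molecular formula: C10H22N2O4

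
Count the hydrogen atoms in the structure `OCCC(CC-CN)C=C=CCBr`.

18

Hydrogens are implicit in SMILES; fill each atom to its normal valence:
  6 × C: 2 H each → 12
  3 × C: 1 H each → 3
  1 × Br: no H
  1 × C: no H
  1 × N: 2 H
  1 × O: 1 H
  Total hydrogens = 18.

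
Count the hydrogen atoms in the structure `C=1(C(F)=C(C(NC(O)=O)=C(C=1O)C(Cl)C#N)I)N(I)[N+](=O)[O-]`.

4

Hydrogens are implicit in SMILES; fill each atom to its normal valence:
  6 × C (aromatic): no H
  2 × C: no H
  2 × I: no H
  2 × N: no H
  2 × O: 1 H each → 2
  2 × O: no H
  1 × C: 1 H
  1 × Cl: no H
  1 × F: no H
  1 × N: 1 H
  1 × N (charge +1): no H
  1 × O (charge -1): no H
  Total hydrogens = 4.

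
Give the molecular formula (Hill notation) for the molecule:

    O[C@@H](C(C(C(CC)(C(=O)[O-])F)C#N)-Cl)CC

Heavy atoms from the SMILES: 10 C, 1 Cl, 1 F, 1 N, 3 O.
Implicit hydrogens by atom environment:
  3 × C: 1 H each → 3
  3 × C: no H
  2 × C: 3 H each → 6
  2 × C: 2 H each → 4
  1 × Cl: no H
  1 × F: no H
  1 × N: no H
  1 × O: 1 H
  1 × O: no H
  1 × O (charge -1): no H
  Total hydrogens = 14.
Net charge -1.
Molecular formula: C10H14ClFNO3-

C10H14ClFNO3-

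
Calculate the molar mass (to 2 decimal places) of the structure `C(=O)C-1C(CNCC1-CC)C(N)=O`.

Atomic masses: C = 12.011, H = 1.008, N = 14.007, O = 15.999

184.24

Molecular formula: C9H16N2O2.
M = 9×12.011 + 16×1.008 + 2×14.007 + 2×15.999 = 184.24 g/mol.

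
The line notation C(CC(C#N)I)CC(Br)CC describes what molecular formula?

C8H13BrIN

Heavy atoms from the SMILES: 1 Br, 8 C, 1 I, 1 N.
Implicit hydrogens by atom environment:
  4 × C: 2 H each → 8
  2 × C: 1 H each → 2
  1 × Br: no H
  1 × C: 3 H
  1 × C: no H
  1 × I: no H
  1 × N: no H
  Total hydrogens = 13.
Molecular formula: C8H13BrIN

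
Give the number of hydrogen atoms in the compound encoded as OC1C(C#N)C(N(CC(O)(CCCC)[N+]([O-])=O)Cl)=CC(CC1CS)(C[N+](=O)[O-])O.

25

Hydrogens are implicit in SMILES; fill each atom to its normal valence:
  7 × C: 2 H each → 14
  4 × C: 1 H each → 4
  4 × C: no H
  3 × O: 1 H each → 3
  2 × N: no H
  2 × N (charge +1): no H
  2 × O: no H
  2 × O (charge -1): no H
  1 × C: 3 H
  1 × Cl: no H
  1 × S: 1 H
  Total hydrogens = 25.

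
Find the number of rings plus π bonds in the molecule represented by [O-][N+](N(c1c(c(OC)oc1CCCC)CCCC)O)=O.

4

Molecular formula from the SMILES: C13H22N2O5.
DoU = (2C + 2 + N − H − X)/2 = (2·13 + 2 + 2 − 22 − 0)/2 = 8/2 = 4.
(Structurally: 1 ring(s) + 3 π bond(s) = 4.)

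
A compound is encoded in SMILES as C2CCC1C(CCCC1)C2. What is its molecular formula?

C10H18

Heavy atoms from the SMILES: 10 C.
Implicit hydrogens by atom environment:
  8 × C: 2 H each → 16
  2 × C: 1 H each → 2
  Total hydrogens = 18.
Molecular formula: C10H18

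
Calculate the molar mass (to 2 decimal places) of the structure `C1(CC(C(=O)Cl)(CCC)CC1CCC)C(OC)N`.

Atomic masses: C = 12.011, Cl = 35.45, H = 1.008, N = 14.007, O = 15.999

Molecular formula: C14H26ClNO2.
M = 14×12.011 + 1×35.45 + 26×1.008 + 1×14.007 + 2×15.999 = 275.82 g/mol.

275.82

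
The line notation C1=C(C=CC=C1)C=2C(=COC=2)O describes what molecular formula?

C10H8O2

Heavy atoms from the SMILES: 10 C, 2 O.
Implicit hydrogens by atom environment:
  7 × C (aromatic): 1 H each → 7
  3 × C (aromatic): no H
  1 × O: 1 H
  1 × O (aromatic): no H
  Total hydrogens = 8.
Molecular formula: C10H8O2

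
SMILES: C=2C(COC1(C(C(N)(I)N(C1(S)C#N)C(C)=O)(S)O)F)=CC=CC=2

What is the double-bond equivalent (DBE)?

8

Molecular formula from the SMILES: C14H15FIN3O3S2.
DoU = (2C + 2 + N − H − X)/2 = (2·14 + 2 + 3 − 15 − 2)/2 = 16/2 = 8.
(Structurally: 2 ring(s) + 6 π bond(s) = 8.)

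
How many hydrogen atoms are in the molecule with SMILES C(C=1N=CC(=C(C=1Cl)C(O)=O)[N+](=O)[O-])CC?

9

Hydrogens are implicit in SMILES; fill each atom to its normal valence:
  4 × C (aromatic): no H
  2 × C: 2 H each → 4
  2 × O: no H
  1 × C: 3 H
  1 × C (aromatic): 1 H
  1 × C: no H
  1 × Cl: no H
  1 × N (aromatic): no H
  1 × N (charge +1): no H
  1 × O: 1 H
  1 × O (charge -1): no H
  Total hydrogens = 9.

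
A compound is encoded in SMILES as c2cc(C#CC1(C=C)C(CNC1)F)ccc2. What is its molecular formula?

C14H14FN

Heavy atoms from the SMILES: 14 C, 1 F, 1 N.
Implicit hydrogens by atom environment:
  5 × C (aromatic): 1 H each → 5
  3 × C: 2 H each → 6
  3 × C: no H
  2 × C: 1 H each → 2
  1 × C (aromatic): no H
  1 × F: no H
  1 × N: 1 H
  Total hydrogens = 14.
Molecular formula: C14H14FN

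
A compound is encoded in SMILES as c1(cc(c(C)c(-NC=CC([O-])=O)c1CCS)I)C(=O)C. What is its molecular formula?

C14H15INO3S-

Heavy atoms from the SMILES: 14 C, 1 I, 1 N, 3 O, 1 S.
Implicit hydrogens by atom environment:
  5 × C (aromatic): no H
  2 × C: 3 H each → 6
  2 × C: 2 H each → 4
  2 × C: 1 H each → 2
  2 × C: no H
  2 × O: no H
  1 × C (aromatic): 1 H
  1 × I: no H
  1 × N: 1 H
  1 × O (charge -1): no H
  1 × S: 1 H
  Total hydrogens = 15.
Net charge -1.
Molecular formula: C14H15INO3S-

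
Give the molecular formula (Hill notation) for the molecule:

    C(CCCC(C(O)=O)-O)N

C6H13NO3

Heavy atoms from the SMILES: 6 C, 1 N, 3 O.
Implicit hydrogens by atom environment:
  4 × C: 2 H each → 8
  2 × O: 1 H each → 2
  1 × C: 1 H
  1 × C: no H
  1 × N: 2 H
  1 × O: no H
  Total hydrogens = 13.
Molecular formula: C6H13NO3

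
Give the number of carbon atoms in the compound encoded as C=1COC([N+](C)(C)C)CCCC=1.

The symbol for carbon appears 10 times in the SMILES.

10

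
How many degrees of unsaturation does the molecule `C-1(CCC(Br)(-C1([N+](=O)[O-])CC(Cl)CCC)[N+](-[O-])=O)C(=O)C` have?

Molecular formula from the SMILES: C12H18BrClN2O5.
DoU = (2C + 2 + N − H − X)/2 = (2·12 + 2 + 2 − 18 − 2)/2 = 8/2 = 4.
(Structurally: 1 ring(s) + 3 π bond(s) = 4.)

4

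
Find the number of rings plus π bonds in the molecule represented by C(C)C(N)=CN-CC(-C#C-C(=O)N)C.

Molecular formula from the SMILES: C10H17N3O.
DoU = (2C + 2 + N − H − X)/2 = (2·10 + 2 + 3 − 17 − 0)/2 = 8/2 = 4.
(Structurally: 0 ring(s) + 4 π bond(s) = 4.)

4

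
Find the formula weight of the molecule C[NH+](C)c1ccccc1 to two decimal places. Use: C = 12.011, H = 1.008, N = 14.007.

122.19

Molecular formula: C8H12N+.
M = 8×12.011 + 12×1.008 + 1×14.007 = 122.19 g/mol.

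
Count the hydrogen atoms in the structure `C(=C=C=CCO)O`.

Hydrogens are implicit in SMILES; fill each atom to its normal valence:
  2 × C: 1 H each → 2
  2 × C: no H
  2 × O: 1 H each → 2
  1 × C: 2 H
  Total hydrogens = 6.

6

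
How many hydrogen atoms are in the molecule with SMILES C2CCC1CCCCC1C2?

Hydrogens are implicit in SMILES; fill each atom to its normal valence:
  8 × C: 2 H each → 16
  2 × C: 1 H each → 2
  Total hydrogens = 18.

18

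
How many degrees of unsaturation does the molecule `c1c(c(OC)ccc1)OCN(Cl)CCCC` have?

4

Molecular formula from the SMILES: C12H18ClNO2.
DoU = (2C + 2 + N − H − X)/2 = (2·12 + 2 + 1 − 18 − 1)/2 = 8/2 = 4.
(Structurally: 1 ring(s) + 3 π bond(s) = 4.)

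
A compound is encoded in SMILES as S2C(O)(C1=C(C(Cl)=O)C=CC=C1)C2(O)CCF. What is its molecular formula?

C11H10ClFO3S

Heavy atoms from the SMILES: 11 C, 1 Cl, 1 F, 3 O, 1 S.
Implicit hydrogens by atom environment:
  4 × C (aromatic): 1 H each → 4
  3 × C: no H
  2 × C: 2 H each → 4
  2 × C (aromatic): no H
  2 × O: 1 H each → 2
  1 × Cl: no H
  1 × F: no H
  1 × O: no H
  1 × S: no H
  Total hydrogens = 10.
Molecular formula: C11H10ClFO3S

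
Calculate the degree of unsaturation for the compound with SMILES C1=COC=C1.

3

Molecular formula from the SMILES: C4H4O.
DoU = (2C + 2 + N − H − X)/2 = (2·4 + 2 + 0 − 4 − 0)/2 = 6/2 = 3.
(Structurally: 1 ring(s) + 2 π bond(s) = 3.)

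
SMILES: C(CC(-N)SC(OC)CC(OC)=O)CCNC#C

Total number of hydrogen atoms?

22

Hydrogens are implicit in SMILES; fill each atom to its normal valence:
  5 × C: 2 H each → 10
  3 × C: 1 H each → 3
  3 × O: no H
  2 × C: 3 H each → 6
  2 × C: no H
  1 × N: 2 H
  1 × N: 1 H
  1 × S: no H
  Total hydrogens = 22.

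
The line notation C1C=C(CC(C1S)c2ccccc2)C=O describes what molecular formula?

Heavy atoms from the SMILES: 13 C, 1 O, 1 S.
Implicit hydrogens by atom environment:
  5 × C (aromatic): 1 H each → 5
  4 × C: 1 H each → 4
  2 × C: 2 H each → 4
  1 × C: no H
  1 × C (aromatic): no H
  1 × O: no H
  1 × S: 1 H
  Total hydrogens = 14.
Molecular formula: C13H14OS

C13H14OS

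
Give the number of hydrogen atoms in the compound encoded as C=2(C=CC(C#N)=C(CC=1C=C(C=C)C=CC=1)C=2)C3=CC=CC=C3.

Hydrogens are implicit in SMILES; fill each atom to its normal valence:
  12 × C (aromatic): 1 H each → 12
  6 × C (aromatic): no H
  2 × C: 2 H each → 4
  1 × C: 1 H
  1 × C: no H
  1 × N: no H
  Total hydrogens = 17.

17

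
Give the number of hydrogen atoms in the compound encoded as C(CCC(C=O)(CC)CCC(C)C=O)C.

24

Hydrogens are implicit in SMILES; fill each atom to its normal valence:
  6 × C: 2 H each → 12
  3 × C: 3 H each → 9
  3 × C: 1 H each → 3
  2 × O: no H
  1 × C: no H
  Total hydrogens = 24.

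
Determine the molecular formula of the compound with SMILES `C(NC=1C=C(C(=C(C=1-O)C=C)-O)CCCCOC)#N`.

Heavy atoms from the SMILES: 14 C, 2 N, 3 O.
Implicit hydrogens by atom environment:
  5 × C: 2 H each → 10
  5 × C (aromatic): no H
  2 × O: 1 H each → 2
  1 × C: 3 H
  1 × C (aromatic): 1 H
  1 × C: 1 H
  1 × C: no H
  1 × N: 1 H
  1 × N: no H
  1 × O: no H
  Total hydrogens = 18.
Molecular formula: C14H18N2O3

C14H18N2O3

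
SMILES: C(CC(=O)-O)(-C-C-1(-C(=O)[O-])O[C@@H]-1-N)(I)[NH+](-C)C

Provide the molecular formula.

C9H15IN2O5

Heavy atoms from the SMILES: 9 C, 1 I, 2 N, 5 O.
Implicit hydrogens by atom environment:
  4 × C: no H
  3 × O: no H
  2 × C: 3 H each → 6
  2 × C: 2 H each → 4
  1 × C: 1 H
  1 × I: no H
  1 × N: 2 H
  1 × N (charge +1): 1 H
  1 × O: 1 H
  1 × O (charge -1): no H
  Total hydrogens = 15.
Molecular formula: C9H15IN2O5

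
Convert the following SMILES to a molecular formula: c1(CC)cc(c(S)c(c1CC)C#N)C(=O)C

Heavy atoms from the SMILES: 13 C, 1 N, 1 O, 1 S.
Implicit hydrogens by atom environment:
  5 × C (aromatic): no H
  3 × C: 3 H each → 9
  2 × C: 2 H each → 4
  2 × C: no H
  1 × C (aromatic): 1 H
  1 × N: no H
  1 × O: no H
  1 × S: 1 H
  Total hydrogens = 15.
Molecular formula: C13H15NOS

C13H15NOS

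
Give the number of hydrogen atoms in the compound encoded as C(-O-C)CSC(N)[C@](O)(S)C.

Hydrogens are implicit in SMILES; fill each atom to its normal valence:
  2 × C: 3 H each → 6
  2 × C: 2 H each → 4
  1 × C: 1 H
  1 × C: no H
  1 × N: 2 H
  1 × O: 1 H
  1 × O: no H
  1 × S: 1 H
  1 × S: no H
  Total hydrogens = 15.

15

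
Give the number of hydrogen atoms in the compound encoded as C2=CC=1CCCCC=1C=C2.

Hydrogens are implicit in SMILES; fill each atom to its normal valence:
  4 × C: 2 H each → 8
  4 × C (aromatic): 1 H each → 4
  2 × C (aromatic): no H
  Total hydrogens = 12.

12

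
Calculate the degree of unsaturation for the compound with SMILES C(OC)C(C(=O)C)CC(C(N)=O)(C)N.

2

Molecular formula from the SMILES: C9H18N2O3.
DoU = (2C + 2 + N − H − X)/2 = (2·9 + 2 + 2 − 18 − 0)/2 = 4/2 = 2.
(Structurally: 0 ring(s) + 2 π bond(s) = 2.)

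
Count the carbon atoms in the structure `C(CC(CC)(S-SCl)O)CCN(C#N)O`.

The symbol for carbon appears 8 times in the SMILES. (Cl is a single chlorine, not C + l.)

8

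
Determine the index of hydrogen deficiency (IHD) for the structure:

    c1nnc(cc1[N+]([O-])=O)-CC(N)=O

Molecular formula from the SMILES: C6H6N4O3.
DoU = (2C + 2 + N − H − X)/2 = (2·6 + 2 + 4 − 6 − 0)/2 = 12/2 = 6.
(Structurally: 1 ring(s) + 5 π bond(s) = 6.)

6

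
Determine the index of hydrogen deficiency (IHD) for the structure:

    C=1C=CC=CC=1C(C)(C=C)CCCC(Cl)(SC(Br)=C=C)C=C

8

Molecular formula from the SMILES: C19H22BrClS.
DoU = (2C + 2 + N − H − X)/2 = (2·19 + 2 + 0 − 22 − 2)/2 = 16/2 = 8.
(Structurally: 1 ring(s) + 7 π bond(s) = 8.)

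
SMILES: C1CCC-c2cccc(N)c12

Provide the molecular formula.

Heavy atoms from the SMILES: 10 C, 1 N.
Implicit hydrogens by atom environment:
  4 × C: 2 H each → 8
  3 × C (aromatic): 1 H each → 3
  3 × C (aromatic): no H
  1 × N: 2 H
  Total hydrogens = 13.
Molecular formula: C10H13N

C10H13N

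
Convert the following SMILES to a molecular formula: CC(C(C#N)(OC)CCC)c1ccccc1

Heavy atoms from the SMILES: 14 C, 1 N, 1 O.
Implicit hydrogens by atom environment:
  5 × C (aromatic): 1 H each → 5
  3 × C: 3 H each → 9
  2 × C: 2 H each → 4
  2 × C: no H
  1 × C: 1 H
  1 × C (aromatic): no H
  1 × N: no H
  1 × O: no H
  Total hydrogens = 19.
Molecular formula: C14H19NO

C14H19NO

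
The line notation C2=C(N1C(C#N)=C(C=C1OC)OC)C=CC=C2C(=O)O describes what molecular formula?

C14H12N2O4

Heavy atoms from the SMILES: 14 C, 2 N, 4 O.
Implicit hydrogens by atom environment:
  5 × C (aromatic): 1 H each → 5
  5 × C (aromatic): no H
  3 × O: no H
  2 × C: 3 H each → 6
  2 × C: no H
  1 × N (aromatic): no H
  1 × N: no H
  1 × O: 1 H
  Total hydrogens = 12.
Molecular formula: C14H12N2O4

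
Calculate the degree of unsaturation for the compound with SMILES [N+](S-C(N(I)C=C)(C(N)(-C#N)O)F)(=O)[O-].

4

Molecular formula from the SMILES: C5H6FIN4O3S.
DoU = (2C + 2 + N − H − X)/2 = (2·5 + 2 + 4 − 6 − 2)/2 = 8/2 = 4.
(Structurally: 0 ring(s) + 4 π bond(s) = 4.)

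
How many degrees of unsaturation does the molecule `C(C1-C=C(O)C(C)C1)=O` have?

3

Molecular formula from the SMILES: C7H10O2.
DoU = (2C + 2 + N − H − X)/2 = (2·7 + 2 + 0 − 10 − 0)/2 = 6/2 = 3.
(Structurally: 1 ring(s) + 2 π bond(s) = 3.)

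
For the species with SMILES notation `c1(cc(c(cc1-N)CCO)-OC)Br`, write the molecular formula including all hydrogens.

Heavy atoms from the SMILES: 1 Br, 9 C, 1 N, 2 O.
Implicit hydrogens by atom environment:
  4 × C (aromatic): no H
  2 × C: 2 H each → 4
  2 × C (aromatic): 1 H each → 2
  1 × Br: no H
  1 × C: 3 H
  1 × N: 2 H
  1 × O: 1 H
  1 × O: no H
  Total hydrogens = 12.
Molecular formula: C9H12BrNO2

C9H12BrNO2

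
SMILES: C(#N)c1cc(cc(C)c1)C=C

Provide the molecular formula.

Heavy atoms from the SMILES: 10 C, 1 N.
Implicit hydrogens by atom environment:
  3 × C (aromatic): 1 H each → 3
  3 × C (aromatic): no H
  1 × C: 3 H
  1 × C: 2 H
  1 × C: 1 H
  1 × C: no H
  1 × N: no H
  Total hydrogens = 9.
Molecular formula: C10H9N

C10H9N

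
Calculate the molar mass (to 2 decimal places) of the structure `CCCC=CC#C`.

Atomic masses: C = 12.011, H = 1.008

Molecular formula: C7H10.
M = 7×12.011 + 10×1.008 = 94.16 g/mol.

94.16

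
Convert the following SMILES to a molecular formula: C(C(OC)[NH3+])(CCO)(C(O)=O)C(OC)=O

Heavy atoms from the SMILES: 8 C, 1 N, 6 O.
Implicit hydrogens by atom environment:
  4 × O: no H
  3 × C: no H
  2 × C: 3 H each → 6
  2 × C: 2 H each → 4
  2 × O: 1 H each → 2
  1 × C: 1 H
  1 × N (charge +1): 3 H
  Total hydrogens = 16.
Net charge +1.
Molecular formula: C8H16NO6+

C8H16NO6+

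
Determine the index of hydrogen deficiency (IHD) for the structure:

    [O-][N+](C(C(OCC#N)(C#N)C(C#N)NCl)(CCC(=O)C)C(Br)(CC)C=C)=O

Molecular formula from the SMILES: C16H19BrClN5O4.
DoU = (2C + 2 + N − H − X)/2 = (2·16 + 2 + 5 − 19 − 2)/2 = 18/2 = 9.
(Structurally: 0 ring(s) + 9 π bond(s) = 9.)

9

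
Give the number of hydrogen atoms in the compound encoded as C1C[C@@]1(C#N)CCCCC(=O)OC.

Hydrogens are implicit in SMILES; fill each atom to its normal valence:
  6 × C: 2 H each → 12
  3 × C: no H
  2 × O: no H
  1 × C: 3 H
  1 × N: no H
  Total hydrogens = 15.

15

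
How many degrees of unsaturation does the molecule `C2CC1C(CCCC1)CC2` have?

2

Molecular formula from the SMILES: C10H18.
DoU = (2C + 2 + N − H − X)/2 = (2·10 + 2 + 0 − 18 − 0)/2 = 4/2 = 2.
(Structurally: 2 ring(s) + 0 π bond(s) = 2.)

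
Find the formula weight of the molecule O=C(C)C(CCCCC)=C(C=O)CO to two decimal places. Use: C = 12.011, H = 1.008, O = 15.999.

Molecular formula: C11H18O3.
M = 11×12.011 + 18×1.008 + 3×15.999 = 198.26 g/mol.

198.26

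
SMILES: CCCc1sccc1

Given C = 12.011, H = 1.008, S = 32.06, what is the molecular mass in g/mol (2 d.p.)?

Molecular formula: C7H10S.
M = 7×12.011 + 10×1.008 + 1×32.06 = 126.22 g/mol.

126.22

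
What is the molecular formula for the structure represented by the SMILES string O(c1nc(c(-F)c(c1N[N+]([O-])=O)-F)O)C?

C6H5F2N3O4

Heavy atoms from the SMILES: 6 C, 2 F, 3 N, 4 O.
Implicit hydrogens by atom environment:
  5 × C (aromatic): no H
  2 × F: no H
  2 × O: no H
  1 × C: 3 H
  1 × N: 1 H
  1 × N (aromatic): no H
  1 × N (charge +1): no H
  1 × O: 1 H
  1 × O (charge -1): no H
  Total hydrogens = 5.
Molecular formula: C6H5F2N3O4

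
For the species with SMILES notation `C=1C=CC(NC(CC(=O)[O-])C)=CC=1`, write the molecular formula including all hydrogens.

Heavy atoms from the SMILES: 10 C, 1 N, 2 O.
Implicit hydrogens by atom environment:
  5 × C (aromatic): 1 H each → 5
  1 × C: 3 H
  1 × C: 2 H
  1 × C: 1 H
  1 × C: no H
  1 × C (aromatic): no H
  1 × N: 1 H
  1 × O: no H
  1 × O (charge -1): no H
  Total hydrogens = 12.
Net charge -1.
Molecular formula: C10H12NO2-

C10H12NO2-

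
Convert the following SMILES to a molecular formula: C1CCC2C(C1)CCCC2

Heavy atoms from the SMILES: 10 C.
Implicit hydrogens by atom environment:
  8 × C: 2 H each → 16
  2 × C: 1 H each → 2
  Total hydrogens = 18.
Molecular formula: C10H18

C10H18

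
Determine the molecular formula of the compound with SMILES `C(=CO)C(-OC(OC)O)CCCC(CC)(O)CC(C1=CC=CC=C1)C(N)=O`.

C20H31NO6

Heavy atoms from the SMILES: 20 C, 1 N, 6 O.
Implicit hydrogens by atom environment:
  5 × C: 2 H each → 10
  5 × C: 1 H each → 5
  5 × C (aromatic): 1 H each → 5
  3 × O: 1 H each → 3
  3 × O: no H
  2 × C: 3 H each → 6
  2 × C: no H
  1 × C (aromatic): no H
  1 × N: 2 H
  Total hydrogens = 31.
Molecular formula: C20H31NO6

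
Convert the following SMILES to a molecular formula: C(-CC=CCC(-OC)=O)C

Heavy atoms from the SMILES: 8 C, 2 O.
Implicit hydrogens by atom environment:
  3 × C: 2 H each → 6
  2 × C: 3 H each → 6
  2 × C: 1 H each → 2
  2 × O: no H
  1 × C: no H
  Total hydrogens = 14.
Molecular formula: C8H14O2

C8H14O2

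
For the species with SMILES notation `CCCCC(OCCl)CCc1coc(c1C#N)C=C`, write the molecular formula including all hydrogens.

Heavy atoms from the SMILES: 15 C, 1 Cl, 1 N, 2 O.
Implicit hydrogens by atom environment:
  7 × C: 2 H each → 14
  3 × C (aromatic): no H
  2 × C: 1 H each → 2
  1 × C: 3 H
  1 × C (aromatic): 1 H
  1 × C: no H
  1 × Cl: no H
  1 × N: no H
  1 × O (aromatic): no H
  1 × O: no H
  Total hydrogens = 20.
Molecular formula: C15H20ClNO2

C15H20ClNO2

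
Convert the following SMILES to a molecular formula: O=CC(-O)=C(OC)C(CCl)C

C7H11ClO3

Heavy atoms from the SMILES: 7 C, 1 Cl, 3 O.
Implicit hydrogens by atom environment:
  2 × C: 3 H each → 6
  2 × C: 1 H each → 2
  2 × C: no H
  2 × O: no H
  1 × C: 2 H
  1 × Cl: no H
  1 × O: 1 H
  Total hydrogens = 11.
Molecular formula: C7H11ClO3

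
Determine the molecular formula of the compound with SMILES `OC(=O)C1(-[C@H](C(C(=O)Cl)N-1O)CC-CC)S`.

C9H14ClNO4S

Heavy atoms from the SMILES: 9 C, 1 Cl, 1 N, 4 O, 1 S.
Implicit hydrogens by atom environment:
  3 × C: 2 H each → 6
  3 × C: no H
  2 × C: 1 H each → 2
  2 × O: 1 H each → 2
  2 × O: no H
  1 × C: 3 H
  1 × Cl: no H
  1 × N: no H
  1 × S: 1 H
  Total hydrogens = 14.
Molecular formula: C9H14ClNO4S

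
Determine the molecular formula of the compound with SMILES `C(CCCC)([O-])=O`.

Heavy atoms from the SMILES: 5 C, 2 O.
Implicit hydrogens by atom environment:
  3 × C: 2 H each → 6
  1 × C: 3 H
  1 × C: no H
  1 × O: no H
  1 × O (charge -1): no H
  Total hydrogens = 9.
Net charge -1.
Molecular formula: C5H9O2-

C5H9O2-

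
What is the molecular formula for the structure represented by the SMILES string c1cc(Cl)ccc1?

C6H5Cl

Heavy atoms from the SMILES: 6 C, 1 Cl.
Implicit hydrogens by atom environment:
  5 × C (aromatic): 1 H each → 5
  1 × C (aromatic): no H
  1 × Cl: no H
  Total hydrogens = 5.
Molecular formula: C6H5Cl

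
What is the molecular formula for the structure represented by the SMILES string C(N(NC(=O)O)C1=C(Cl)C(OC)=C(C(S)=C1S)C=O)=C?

C11H11ClN2O4S2

Heavy atoms from the SMILES: 11 C, 1 Cl, 2 N, 4 O, 2 S.
Implicit hydrogens by atom environment:
  6 × C (aromatic): no H
  3 × O: no H
  2 × C: 1 H each → 2
  2 × S: 1 H each → 2
  1 × C: 3 H
  1 × C: 2 H
  1 × C: no H
  1 × Cl: no H
  1 × N: 1 H
  1 × N: no H
  1 × O: 1 H
  Total hydrogens = 11.
Molecular formula: C11H11ClN2O4S2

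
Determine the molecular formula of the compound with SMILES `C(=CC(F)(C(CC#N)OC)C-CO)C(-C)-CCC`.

C14H24FNO2

Heavy atoms from the SMILES: 14 C, 1 F, 1 N, 2 O.
Implicit hydrogens by atom environment:
  5 × C: 2 H each → 10
  4 × C: 1 H each → 4
  3 × C: 3 H each → 9
  2 × C: no H
  1 × F: no H
  1 × N: no H
  1 × O: 1 H
  1 × O: no H
  Total hydrogens = 24.
Molecular formula: C14H24FNO2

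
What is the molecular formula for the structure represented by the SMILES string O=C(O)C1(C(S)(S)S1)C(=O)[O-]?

Heavy atoms from the SMILES: 4 C, 4 O, 3 S.
Implicit hydrogens by atom environment:
  4 × C: no H
  2 × O: no H
  2 × S: 1 H each → 2
  1 × O: 1 H
  1 × O (charge -1): no H
  1 × S: no H
  Total hydrogens = 3.
Net charge -1.
Molecular formula: C4H3O4S3-

C4H3O4S3-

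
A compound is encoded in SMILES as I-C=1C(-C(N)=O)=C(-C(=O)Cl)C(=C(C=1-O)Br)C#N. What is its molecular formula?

Heavy atoms from the SMILES: 1 Br, 9 C, 1 Cl, 1 I, 2 N, 3 O.
Implicit hydrogens by atom environment:
  6 × C (aromatic): no H
  3 × C: no H
  2 × O: no H
  1 × Br: no H
  1 × Cl: no H
  1 × I: no H
  1 × N: 2 H
  1 × N: no H
  1 × O: 1 H
  Total hydrogens = 3.
Molecular formula: C9H3BrClIN2O3

C9H3BrClIN2O3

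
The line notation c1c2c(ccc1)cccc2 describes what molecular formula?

Heavy atoms from the SMILES: 10 C.
Implicit hydrogens by atom environment:
  8 × C (aromatic): 1 H each → 8
  2 × C (aromatic): no H
  Total hydrogens = 8.
Molecular formula: C10H8

C10H8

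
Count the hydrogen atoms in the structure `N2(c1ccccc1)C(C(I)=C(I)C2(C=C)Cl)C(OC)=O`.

12

Hydrogens are implicit in SMILES; fill each atom to its normal valence:
  5 × C (aromatic): 1 H each → 5
  4 × C: no H
  2 × C: 1 H each → 2
  2 × I: no H
  2 × O: no H
  1 × C: 3 H
  1 × C: 2 H
  1 × C (aromatic): no H
  1 × Cl: no H
  1 × N: no H
  Total hydrogens = 12.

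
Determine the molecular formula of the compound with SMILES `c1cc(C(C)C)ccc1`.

C9H12

Heavy atoms from the SMILES: 9 C.
Implicit hydrogens by atom environment:
  5 × C (aromatic): 1 H each → 5
  2 × C: 3 H each → 6
  1 × C: 1 H
  1 × C (aromatic): no H
  Total hydrogens = 12.
Molecular formula: C9H12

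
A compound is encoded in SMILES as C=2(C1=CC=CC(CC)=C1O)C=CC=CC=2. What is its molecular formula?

C14H14O

Heavy atoms from the SMILES: 14 C, 1 O.
Implicit hydrogens by atom environment:
  8 × C (aromatic): 1 H each → 8
  4 × C (aromatic): no H
  1 × C: 3 H
  1 × C: 2 H
  1 × O: 1 H
  Total hydrogens = 14.
Molecular formula: C14H14O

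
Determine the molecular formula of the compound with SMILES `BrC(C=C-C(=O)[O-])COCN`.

C6H9BrNO3-

Heavy atoms from the SMILES: 1 Br, 6 C, 1 N, 3 O.
Implicit hydrogens by atom environment:
  3 × C: 1 H each → 3
  2 × C: 2 H each → 4
  2 × O: no H
  1 × Br: no H
  1 × C: no H
  1 × N: 2 H
  1 × O (charge -1): no H
  Total hydrogens = 9.
Net charge -1.
Molecular formula: C6H9BrNO3-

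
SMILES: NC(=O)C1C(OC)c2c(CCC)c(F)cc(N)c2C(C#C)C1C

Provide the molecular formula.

Heavy atoms from the SMILES: 18 C, 1 F, 2 N, 2 O.
Implicit hydrogens by atom environment:
  5 × C: 1 H each → 5
  5 × C (aromatic): no H
  3 × C: 3 H each → 9
  2 × C: 2 H each → 4
  2 × C: no H
  2 × N: 2 H each → 4
  2 × O: no H
  1 × C (aromatic): 1 H
  1 × F: no H
  Total hydrogens = 23.
Molecular formula: C18H23FN2O2

C18H23FN2O2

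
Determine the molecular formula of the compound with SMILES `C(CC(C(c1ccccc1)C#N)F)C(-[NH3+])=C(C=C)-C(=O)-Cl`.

Heavy atoms from the SMILES: 16 C, 1 Cl, 1 F, 2 N, 1 O.
Implicit hydrogens by atom environment:
  5 × C (aromatic): 1 H each → 5
  4 × C: no H
  3 × C: 2 H each → 6
  3 × C: 1 H each → 3
  1 × C (aromatic): no H
  1 × Cl: no H
  1 × F: no H
  1 × N (charge +1): 3 H
  1 × N: no H
  1 × O: no H
  Total hydrogens = 17.
Net charge +1.
Molecular formula: C16H17ClFN2O+

C16H17ClFN2O+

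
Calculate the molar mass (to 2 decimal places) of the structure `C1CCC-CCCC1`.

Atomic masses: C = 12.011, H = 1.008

Molecular formula: C8H16.
M = 8×12.011 + 16×1.008 = 112.22 g/mol.

112.22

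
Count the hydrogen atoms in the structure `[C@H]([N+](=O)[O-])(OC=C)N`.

6

Hydrogens are implicit in SMILES; fill each atom to its normal valence:
  2 × C: 1 H each → 2
  2 × O: no H
  1 × C: 2 H
  1 × N: 2 H
  1 × N (charge +1): no H
  1 × O (charge -1): no H
  Total hydrogens = 6.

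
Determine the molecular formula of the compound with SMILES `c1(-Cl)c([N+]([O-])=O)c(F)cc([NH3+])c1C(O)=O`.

Heavy atoms from the SMILES: 7 C, 1 Cl, 1 F, 2 N, 4 O.
Implicit hydrogens by atom environment:
  5 × C (aromatic): no H
  2 × O: no H
  1 × C (aromatic): 1 H
  1 × C: no H
  1 × Cl: no H
  1 × F: no H
  1 × N (charge +1): 3 H
  1 × N (charge +1): no H
  1 × O: 1 H
  1 × O (charge -1): no H
  Total hydrogens = 5.
Net charge +1.
Molecular formula: C7H5ClFN2O4+

C7H5ClFN2O4+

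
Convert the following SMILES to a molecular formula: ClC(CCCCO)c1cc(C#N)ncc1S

C11H13ClN2OS

Heavy atoms from the SMILES: 11 C, 1 Cl, 2 N, 1 O, 1 S.
Implicit hydrogens by atom environment:
  4 × C: 2 H each → 8
  3 × C (aromatic): no H
  2 × C (aromatic): 1 H each → 2
  1 × C: 1 H
  1 × C: no H
  1 × Cl: no H
  1 × N (aromatic): no H
  1 × N: no H
  1 × O: 1 H
  1 × S: 1 H
  Total hydrogens = 13.
Molecular formula: C11H13ClN2OS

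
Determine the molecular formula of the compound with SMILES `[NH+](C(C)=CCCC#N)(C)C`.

Heavy atoms from the SMILES: 8 C, 2 N.
Implicit hydrogens by atom environment:
  3 × C: 3 H each → 9
  2 × C: 2 H each → 4
  2 × C: no H
  1 × C: 1 H
  1 × N (charge +1): 1 H
  1 × N: no H
  Total hydrogens = 15.
Net charge +1.
Molecular formula: C8H15N2+

C8H15N2+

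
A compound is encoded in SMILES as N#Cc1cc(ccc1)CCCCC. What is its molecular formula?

Heavy atoms from the SMILES: 12 C, 1 N.
Implicit hydrogens by atom environment:
  4 × C: 2 H each → 8
  4 × C (aromatic): 1 H each → 4
  2 × C (aromatic): no H
  1 × C: 3 H
  1 × C: no H
  1 × N: no H
  Total hydrogens = 15.
Molecular formula: C12H15N

C12H15N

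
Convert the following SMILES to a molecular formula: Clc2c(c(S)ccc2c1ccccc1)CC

Heavy atoms from the SMILES: 14 C, 1 Cl, 1 S.
Implicit hydrogens by atom environment:
  7 × C (aromatic): 1 H each → 7
  5 × C (aromatic): no H
  1 × C: 3 H
  1 × C: 2 H
  1 × Cl: no H
  1 × S: 1 H
  Total hydrogens = 13.
Molecular formula: C14H13ClS

C14H13ClS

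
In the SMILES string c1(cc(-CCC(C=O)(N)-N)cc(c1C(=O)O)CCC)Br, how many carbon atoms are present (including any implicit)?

14

The symbol for carbon appears 14 times in the SMILES. Lowercase c denotes aromatic carbon and counts toward C.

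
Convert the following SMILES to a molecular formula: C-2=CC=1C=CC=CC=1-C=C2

Heavy atoms from the SMILES: 10 C.
Implicit hydrogens by atom environment:
  8 × C (aromatic): 1 H each → 8
  2 × C (aromatic): no H
  Total hydrogens = 8.
Molecular formula: C10H8

C10H8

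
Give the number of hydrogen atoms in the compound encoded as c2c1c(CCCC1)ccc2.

12

Hydrogens are implicit in SMILES; fill each atom to its normal valence:
  4 × C: 2 H each → 8
  4 × C (aromatic): 1 H each → 4
  2 × C (aromatic): no H
  Total hydrogens = 12.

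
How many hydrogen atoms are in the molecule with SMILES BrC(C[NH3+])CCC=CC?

Hydrogens are implicit in SMILES; fill each atom to its normal valence:
  3 × C: 2 H each → 6
  3 × C: 1 H each → 3
  1 × Br: no H
  1 × C: 3 H
  1 × N (charge +1): 3 H
  Total hydrogens = 15.

15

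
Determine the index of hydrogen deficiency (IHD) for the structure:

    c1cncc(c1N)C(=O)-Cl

5

Molecular formula from the SMILES: C6H5ClN2O.
DoU = (2C + 2 + N − H − X)/2 = (2·6 + 2 + 2 − 5 − 1)/2 = 10/2 = 5.
(Structurally: 1 ring(s) + 4 π bond(s) = 5.)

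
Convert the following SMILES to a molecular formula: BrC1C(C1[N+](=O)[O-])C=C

Heavy atoms from the SMILES: 1 Br, 5 C, 1 N, 2 O.
Implicit hydrogens by atom environment:
  4 × C: 1 H each → 4
  1 × Br: no H
  1 × C: 2 H
  1 × N (charge +1): no H
  1 × O: no H
  1 × O (charge -1): no H
  Total hydrogens = 6.
Molecular formula: C5H6BrNO2

C5H6BrNO2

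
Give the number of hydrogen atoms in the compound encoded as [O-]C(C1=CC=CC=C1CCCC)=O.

13

Hydrogens are implicit in SMILES; fill each atom to its normal valence:
  4 × C (aromatic): 1 H each → 4
  3 × C: 2 H each → 6
  2 × C (aromatic): no H
  1 × C: 3 H
  1 × C: no H
  1 × O: no H
  1 × O (charge -1): no H
  Total hydrogens = 13.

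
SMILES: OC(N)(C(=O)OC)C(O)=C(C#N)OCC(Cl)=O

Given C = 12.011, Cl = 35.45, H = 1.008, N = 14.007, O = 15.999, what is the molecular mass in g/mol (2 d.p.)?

Molecular formula: C8H9ClN2O6.
M = 8×12.011 + 1×35.45 + 9×1.008 + 2×14.007 + 6×15.999 = 264.62 g/mol.

264.62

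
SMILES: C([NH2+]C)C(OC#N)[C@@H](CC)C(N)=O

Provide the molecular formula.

C8H16N3O2+

Heavy atoms from the SMILES: 8 C, 3 N, 2 O.
Implicit hydrogens by atom environment:
  2 × C: 3 H each → 6
  2 × C: 2 H each → 4
  2 × C: 1 H each → 2
  2 × C: no H
  2 × O: no H
  1 × N: 2 H
  1 × N (charge +1): 2 H
  1 × N: no H
  Total hydrogens = 16.
Net charge +1.
Molecular formula: C8H16N3O2+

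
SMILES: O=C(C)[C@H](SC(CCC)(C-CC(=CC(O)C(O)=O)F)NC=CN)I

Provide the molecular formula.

Heavy atoms from the SMILES: 15 C, 1 F, 1 I, 2 N, 4 O, 1 S.
Implicit hydrogens by atom environment:
  5 × C: 1 H each → 5
  4 × C: 2 H each → 8
  4 × C: no H
  2 × C: 3 H each → 6
  2 × O: 1 H each → 2
  2 × O: no H
  1 × F: no H
  1 × I: no H
  1 × N: 2 H
  1 × N: 1 H
  1 × S: no H
  Total hydrogens = 24.
Molecular formula: C15H24FIN2O4S

C15H24FIN2O4S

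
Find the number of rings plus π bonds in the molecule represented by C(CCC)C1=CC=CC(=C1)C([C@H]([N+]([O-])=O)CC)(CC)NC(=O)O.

6

Molecular formula from the SMILES: C17H26N2O4.
DoU = (2C + 2 + N − H − X)/2 = (2·17 + 2 + 2 − 26 − 0)/2 = 12/2 = 6.
(Structurally: 1 ring(s) + 5 π bond(s) = 6.)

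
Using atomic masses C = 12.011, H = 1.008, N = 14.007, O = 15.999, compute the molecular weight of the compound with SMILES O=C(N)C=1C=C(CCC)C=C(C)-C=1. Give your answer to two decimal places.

177.25

Molecular formula: C11H15NO.
M = 11×12.011 + 15×1.008 + 1×14.007 + 1×15.999 = 177.25 g/mol.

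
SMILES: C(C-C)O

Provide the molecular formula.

Heavy atoms from the SMILES: 3 C, 1 O.
Implicit hydrogens by atom environment:
  2 × C: 2 H each → 4
  1 × C: 3 H
  1 × O: 1 H
  Total hydrogens = 8.
Molecular formula: C3H8O

C3H8O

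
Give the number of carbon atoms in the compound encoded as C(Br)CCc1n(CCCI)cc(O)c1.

The symbol for carbon appears 10 times in the SMILES. Lowercase c denotes aromatic carbon and counts toward C.

10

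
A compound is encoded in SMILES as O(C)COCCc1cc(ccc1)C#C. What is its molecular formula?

C12H14O2

Heavy atoms from the SMILES: 12 C, 2 O.
Implicit hydrogens by atom environment:
  4 × C (aromatic): 1 H each → 4
  3 × C: 2 H each → 6
  2 × C (aromatic): no H
  2 × O: no H
  1 × C: 3 H
  1 × C: 1 H
  1 × C: no H
  Total hydrogens = 14.
Molecular formula: C12H14O2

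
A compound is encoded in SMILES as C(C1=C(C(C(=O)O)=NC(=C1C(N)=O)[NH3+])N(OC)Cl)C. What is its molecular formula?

Heavy atoms from the SMILES: 10 C, 1 Cl, 4 N, 4 O.
Implicit hydrogens by atom environment:
  5 × C (aromatic): no H
  3 × O: no H
  2 × C: 3 H each → 6
  2 × C: no H
  1 × C: 2 H
  1 × Cl: no H
  1 × N (charge +1): 3 H
  1 × N: 2 H
  1 × N (aromatic): no H
  1 × N: no H
  1 × O: 1 H
  Total hydrogens = 14.
Net charge +1.
Molecular formula: C10H14ClN4O4+

C10H14ClN4O4+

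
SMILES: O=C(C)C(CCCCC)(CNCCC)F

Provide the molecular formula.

C12H24FNO

Heavy atoms from the SMILES: 12 C, 1 F, 1 N, 1 O.
Implicit hydrogens by atom environment:
  7 × C: 2 H each → 14
  3 × C: 3 H each → 9
  2 × C: no H
  1 × F: no H
  1 × N: 1 H
  1 × O: no H
  Total hydrogens = 24.
Molecular formula: C12H24FNO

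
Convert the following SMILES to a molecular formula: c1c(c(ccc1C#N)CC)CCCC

Heavy atoms from the SMILES: 13 C, 1 N.
Implicit hydrogens by atom environment:
  4 × C: 2 H each → 8
  3 × C (aromatic): 1 H each → 3
  3 × C (aromatic): no H
  2 × C: 3 H each → 6
  1 × C: no H
  1 × N: no H
  Total hydrogens = 17.
Molecular formula: C13H17N

C13H17N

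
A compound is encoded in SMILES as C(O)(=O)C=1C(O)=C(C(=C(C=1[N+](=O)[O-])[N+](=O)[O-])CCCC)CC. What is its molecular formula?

Heavy atoms from the SMILES: 13 C, 2 N, 7 O.
Implicit hydrogens by atom environment:
  6 × C (aromatic): no H
  4 × C: 2 H each → 8
  3 × O: no H
  2 × C: 3 H each → 6
  2 × N (charge +1): no H
  2 × O: 1 H each → 2
  2 × O (charge -1): no H
  1 × C: no H
  Total hydrogens = 16.
Molecular formula: C13H16N2O7

C13H16N2O7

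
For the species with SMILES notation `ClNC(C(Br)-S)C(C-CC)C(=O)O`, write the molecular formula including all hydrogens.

Heavy atoms from the SMILES: 1 Br, 7 C, 1 Cl, 1 N, 2 O, 1 S.
Implicit hydrogens by atom environment:
  3 × C: 1 H each → 3
  2 × C: 2 H each → 4
  1 × Br: no H
  1 × C: 3 H
  1 × C: no H
  1 × Cl: no H
  1 × N: 1 H
  1 × O: 1 H
  1 × O: no H
  1 × S: 1 H
  Total hydrogens = 13.
Molecular formula: C7H13BrClNO2S

C7H13BrClNO2S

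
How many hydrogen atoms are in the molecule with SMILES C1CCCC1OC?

Hydrogens are implicit in SMILES; fill each atom to its normal valence:
  4 × C: 2 H each → 8
  1 × C: 3 H
  1 × C: 1 H
  1 × O: no H
  Total hydrogens = 12.

12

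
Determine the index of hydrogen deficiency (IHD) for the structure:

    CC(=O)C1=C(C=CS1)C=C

Molecular formula from the SMILES: C8H8OS.
DoU = (2C + 2 + N − H − X)/2 = (2·8 + 2 + 0 − 8 − 0)/2 = 10/2 = 5.
(Structurally: 1 ring(s) + 4 π bond(s) = 5.)

5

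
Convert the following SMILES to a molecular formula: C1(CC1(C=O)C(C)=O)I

Heavy atoms from the SMILES: 6 C, 1 I, 2 O.
Implicit hydrogens by atom environment:
  2 × C: 1 H each → 2
  2 × C: no H
  2 × O: no H
  1 × C: 3 H
  1 × C: 2 H
  1 × I: no H
  Total hydrogens = 7.
Molecular formula: C6H7IO2

C6H7IO2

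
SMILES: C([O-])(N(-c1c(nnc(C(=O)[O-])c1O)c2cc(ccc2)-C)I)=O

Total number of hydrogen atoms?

8

Hydrogens are implicit in SMILES; fill each atom to its normal valence:
  6 × C (aromatic): no H
  4 × C (aromatic): 1 H each → 4
  2 × C: no H
  2 × N (aromatic): no H
  2 × O: no H
  2 × O (charge -1): no H
  1 × C: 3 H
  1 × I: no H
  1 × N: no H
  1 × O: 1 H
  Total hydrogens = 8.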